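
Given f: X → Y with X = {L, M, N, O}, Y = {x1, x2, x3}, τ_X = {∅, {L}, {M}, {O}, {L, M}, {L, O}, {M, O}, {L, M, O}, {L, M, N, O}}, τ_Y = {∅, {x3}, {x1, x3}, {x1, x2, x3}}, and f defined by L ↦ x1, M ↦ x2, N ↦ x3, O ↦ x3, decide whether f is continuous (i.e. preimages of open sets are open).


f is NOT continuous.

Compute f^{-1}(U) for each U ∈ τ_Y:
  U = ∅: f^{-1}(U) = ∅ ∈ τ_X ✓.
  U = {x3}: f^{-1}(U) = {N, O} ∉ τ_X ✗.
  U = {x1, x3}: f^{-1}(U) = {L, N, O} ∉ τ_X ✗.
  U = {x1, x2, x3}: f^{-1}(U) = {L, M, N, O} ∈ τ_X ✓.
Found U = {x3} with f^{-1}(U) = {N, O} not in τ_X. Therefore f is NOT continuous.


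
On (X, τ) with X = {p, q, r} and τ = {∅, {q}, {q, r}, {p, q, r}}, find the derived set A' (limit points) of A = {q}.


A' = {p, r}

For each x ∈ X, list the open sets U ∈ τ with x ∈ U, then check whether U ∩ (A ∖ {x}) ≠ ∅ for every such U.
  x = p: opens ∋ x are {p, q, r}; each meets A ∖ {p}, so x IS a limit point.
  x = q: open {q} ∋ x has {q} ∩ (A ∖ {q}) = ∅, so x is NOT a limit point.
  x = r: opens ∋ x are {q, r}, {p, q, r}; each meets A ∖ {r}, so x IS a limit point.
Collecting: A' = {p, r}.


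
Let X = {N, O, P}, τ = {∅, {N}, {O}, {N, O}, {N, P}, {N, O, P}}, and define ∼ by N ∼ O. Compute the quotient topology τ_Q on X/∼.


X/∼ = {[N=O], [P]}; |τ_Q| = 3.

Equivalence classes: [N=O], [P].
Quotient map π: X → X/∼ sends N ↦ [N=O], O ↦ [N=O], P ↦ [P].
For each subset V ⊆ X/∼, compute π^{-1}(V) ⊆ X and check whether π^{-1}(V) ∈ τ. V is open in τ_Q iff π^{-1}(V) ∈ τ.
  V = {}: π^{-1}(V) = ∅ ∈ τ ✓.
  V = {[N=O]}: π^{-1}(V) = {N, O} ∈ τ ✓.
  V = {[P]}: π^{-1}(V) = {P} ∉ τ ✗.
  V = {[N=O], [P]}: π^{-1}(V) = {N, O, P} ∈ τ ✓.
Open sets in the quotient: τ_Q = {{}, {[N=O]}, {[N=O], [P]}} (3 elements).


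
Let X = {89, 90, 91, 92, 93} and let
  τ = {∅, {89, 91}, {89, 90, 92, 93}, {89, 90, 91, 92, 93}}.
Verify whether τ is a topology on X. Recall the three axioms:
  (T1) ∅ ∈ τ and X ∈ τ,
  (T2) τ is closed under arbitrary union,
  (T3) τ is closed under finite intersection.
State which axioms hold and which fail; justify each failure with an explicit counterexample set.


τ is NOT a topology on X.

Axiom (T1): ∅ ∈ τ? Yes; X ∈ τ? Yes.
Axiom (T2/T3): check pairwise unions and intersections of members of τ.
Counterexample for (T3): {89, 91} ∩ {89, 90, 92, 93} = {89} ∉ τ. Therefore τ is NOT a topology.


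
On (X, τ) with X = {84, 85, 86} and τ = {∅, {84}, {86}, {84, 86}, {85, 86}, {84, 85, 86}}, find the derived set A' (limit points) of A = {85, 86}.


A' = {85}

For each x ∈ X, list the open sets U ∈ τ with x ∈ U, then check whether U ∩ (A ∖ {x}) ≠ ∅ for every such U.
  x = 84: open {84} ∋ x has {84} ∩ (A ∖ {84}) = ∅, so x is NOT a limit point.
  x = 85: opens ∋ x are {85, 86}, {84, 85, 86}; each meets A ∖ {85}, so x IS a limit point.
  x = 86: open {86} ∋ x has {86} ∩ (A ∖ {86}) = ∅, so x is NOT a limit point.
Collecting: A' = {85}.


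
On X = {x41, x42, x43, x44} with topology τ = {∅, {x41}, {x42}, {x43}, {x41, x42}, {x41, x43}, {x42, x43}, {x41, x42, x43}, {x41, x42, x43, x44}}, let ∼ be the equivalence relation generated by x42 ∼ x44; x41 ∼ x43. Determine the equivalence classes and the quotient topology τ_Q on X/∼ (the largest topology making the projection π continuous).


X/∼ = {[x41=x43], [x42=x44]}; |τ_Q| = 3.

Equivalence classes: [x41=x43], [x42=x44].
Quotient map π: X → X/∼ sends x41 ↦ [x41=x43], x42 ↦ [x42=x44], x43 ↦ [x41=x43], x44 ↦ [x42=x44].
For each subset V ⊆ X/∼, compute π^{-1}(V) ⊆ X and check whether π^{-1}(V) ∈ τ. V is open in τ_Q iff π^{-1}(V) ∈ τ.
  V = {}: π^{-1}(V) = ∅ ∈ τ ✓.
  V = {[x41=x43]}: π^{-1}(V) = {x41, x43} ∈ τ ✓.
  V = {[x42=x44]}: π^{-1}(V) = {x42, x44} ∉ τ ✗.
  V = {[x41=x43], [x42=x44]}: π^{-1}(V) = {x41, x42, x43, x44} ∈ τ ✓.
Open sets in the quotient: τ_Q = {{}, {[x41=x43]}, {[x41=x43], [x42=x44]}} (3 elements).


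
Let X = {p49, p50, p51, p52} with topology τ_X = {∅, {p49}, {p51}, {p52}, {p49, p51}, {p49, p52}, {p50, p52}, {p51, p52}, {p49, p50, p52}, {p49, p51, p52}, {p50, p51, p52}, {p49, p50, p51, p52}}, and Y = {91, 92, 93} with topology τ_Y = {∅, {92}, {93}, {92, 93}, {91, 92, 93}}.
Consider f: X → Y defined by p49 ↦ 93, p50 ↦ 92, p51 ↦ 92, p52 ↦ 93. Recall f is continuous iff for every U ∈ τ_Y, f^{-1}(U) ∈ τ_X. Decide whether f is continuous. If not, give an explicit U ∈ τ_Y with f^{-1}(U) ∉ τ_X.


f is NOT continuous.

Compute f^{-1}(U) for each U ∈ τ_Y:
  U = ∅: f^{-1}(U) = ∅ ∈ τ_X ✓.
  U = {92}: f^{-1}(U) = {p50, p51} ∉ τ_X ✗.
  U = {93}: f^{-1}(U) = {p49, p52} ∈ τ_X ✓.
  U = {92, 93}: f^{-1}(U) = {p49, p50, p51, p52} ∈ τ_X ✓.
  U = {91, 92, 93}: f^{-1}(U) = {p49, p50, p51, p52} ∈ τ_X ✓.
Found U = {92} with f^{-1}(U) = {p50, p51} not in τ_X. Therefore f is NOT continuous.


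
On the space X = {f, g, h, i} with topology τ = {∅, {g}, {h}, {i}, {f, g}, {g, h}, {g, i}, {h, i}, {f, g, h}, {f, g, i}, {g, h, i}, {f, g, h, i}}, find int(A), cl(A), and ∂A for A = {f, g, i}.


int(A) = {f, g, i}, cl(A) = {f, g, i}, ∂A = ∅.

Closed sets in (X, τ) are complements of opens:
  closed(X, τ) = {∅, {f}, {h}, {i}, {f, g}, {f, h}, {f, i}, {h, i}, {f, g, h}, {f, g, i}, {f, h, i}, {f, g, h, i}}.
int(A) = ⋃ {U ∈ τ : U ⊆ A}. Opens contained in A: ∅, {g}, {i}, {f, g}, {g, i}, {f, g, i}.
Taking the union of these: int(A) = {f, g, i}.
cl(A) = ⋂ {C closed : A ⊆ C}. Closed sets containing A: {f, g, i}, {f, g, h, i}.
Intersecting these: cl(A) = {f, g, i}.
∂A = cl(A) ∖ int(A) = {f, g, i} ∖ {f, g, i} = ∅.


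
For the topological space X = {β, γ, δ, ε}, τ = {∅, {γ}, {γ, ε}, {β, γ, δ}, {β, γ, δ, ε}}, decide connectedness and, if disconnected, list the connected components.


(X, τ) is connected.

Find clopen sets (U ∈ τ with X ∖ U ∈ τ):
  U = ∅, X ∖ U = {β, γ, δ, ε} — both open, so U is clopen.
  U = {β, γ, δ, ε}, X ∖ U = ∅ — both open, so U is clopen.
Only trivial clopens (∅ and X) exist, so (X, τ) is connected.
Compute connected components by grouping points that agree on all clopens:
  component: {β, γ, δ, ε}


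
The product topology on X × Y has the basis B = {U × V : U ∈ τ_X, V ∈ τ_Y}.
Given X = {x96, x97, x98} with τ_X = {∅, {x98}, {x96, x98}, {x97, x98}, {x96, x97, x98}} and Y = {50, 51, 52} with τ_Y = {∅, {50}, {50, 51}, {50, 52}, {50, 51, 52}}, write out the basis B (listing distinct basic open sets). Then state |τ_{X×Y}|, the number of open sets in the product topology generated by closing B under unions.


Basis B = {∅ × ∅, {x98} × {50}, {x96, x98} × {50}, {x97, x98} × {50}, {x98} × {50, 51}, {x98} × {50, 52}, {x96, x97, x98} × {50}, {x98} × {50, 51, 52}, {x96, x98} × {50, 51}, {x96, x98} × {50, 52}, {x97, x98} × {50, 51}, {x97, x98} × {50, 52}, {x96, x98} × {50, 51, 52}, {x96, x97, x98} × {50, 51}, {x96, x97, x98} × {50, 52}, {x97, x98} × {50, 51, 52}, {x96, x97, x98} × {50, 51, 52}}; |τ_{X×Y}| = 48.

Enumerate products U × V with U ∈ τ_X, V ∈ τ_Y (deduplicated):
  ∅ × ∅ = {} (∅)
  {x98} × {50} = {(x98,50)}
  {x96, x98} × {50} = {(x96,50), (x98,50)}
  {x97, x98} × {50} = {(x97,50), (x98,50)}
  {x98} × {50, 51} = {(x98,50), (x98,51)}
  {x98} × {50, 52} = {(x98,50), (x98,52)}
  {x96, x97, x98} × {50} = {(x96,50), (x97,50), (x98,50)}
  {x98} × {50, 51, 52} = {(x98,50), (x98,51), (x98,52)}
  {x96, x98} × {50, 51} = {(x96,50), (x96,51), (x98,50), (x98,51)}
  {x96, x98} × {50, 52} = {(x96,50), (x96,52), (x98,50), (x98,52)}
  {x97, x98} × {50, 51} = {(x97,50), (x97,51), (x98,50), (x98,51)}
  {x97, x98} × {50, 52} = {(x97,50), (x97,52), (x98,50), (x98,52)}
  {x96, x98} × {50, 51, 52} = {(x96,50), (x96,51), (x96,52), (x98,50), (x98,51), (x98,52)}
  {x96, x97, x98} × {50, 51} = {(x96,50), (x96,51), (x97,50), (x97,51), (x98,50), (x98,51)}
  {x96, x97, x98} × {50, 52} = {(x96,50), (x96,52), (x97,50), (x97,52), (x98,50), (x98,52)}
  {x97, x98} × {50, 51, 52} = {(x97,50), (x97,51), (x97,52), (x98,50), (x98,51), (x98,52)}
  {x96, x97, x98} × {50, 51, 52} = {(x96,50), (x96,51), (x96,52), (x97,50), (x97,51), (x97,52), (x98,50), (x98,51), (x98,52)}
These 17 distinct sets form the basis B.
Close under arbitrary unions to get τ_{X×Y}; counting gives |τ_{X×Y}| = 48.


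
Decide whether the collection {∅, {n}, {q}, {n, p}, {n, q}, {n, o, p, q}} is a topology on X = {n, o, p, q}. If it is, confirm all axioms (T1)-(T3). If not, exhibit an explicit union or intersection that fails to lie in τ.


τ is NOT a topology on X.

Axiom (T1): ∅ ∈ τ? Yes; X ∈ τ? Yes.
Axiom (T2/T3): check pairwise unions and intersections of members of τ.
Counterexample for (T2): {q} ∪ {n, p} = {n, p, q} ∉ τ. Therefore τ is NOT a topology.


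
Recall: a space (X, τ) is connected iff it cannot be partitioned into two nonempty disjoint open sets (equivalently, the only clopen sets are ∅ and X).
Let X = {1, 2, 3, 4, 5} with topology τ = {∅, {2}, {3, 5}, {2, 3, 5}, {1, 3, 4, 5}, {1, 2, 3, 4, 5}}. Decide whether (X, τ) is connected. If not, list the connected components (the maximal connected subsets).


(X, τ) is disconnected; components = [{2}, {1, 3, 4, 5}].

Find clopen sets (U ∈ τ with X ∖ U ∈ τ):
  U = ∅, X ∖ U = {1, 2, 3, 4, 5} — both open, so U is clopen.
  U = {2}, X ∖ U = {1, 3, 4, 5} — both open, so U is clopen.
  U = {1, 3, 4, 5}, X ∖ U = {2} — both open, so U is clopen.
  U = {1, 2, 3, 4, 5}, X ∖ U = ∅ — both open, so U is clopen.
Nontrivial clopen(s) exist: e.g. {2}. So (X, τ) is disconnected.
Compute connected components by grouping points that agree on all clopens:
  component: {2}
  component: {1, 3, 4, 5}


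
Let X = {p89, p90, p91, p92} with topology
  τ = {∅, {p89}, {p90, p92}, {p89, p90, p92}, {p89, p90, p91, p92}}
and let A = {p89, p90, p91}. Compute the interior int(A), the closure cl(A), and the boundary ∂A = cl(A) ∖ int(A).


int(A) = {p89}, cl(A) = {p89, p90, p91, p92}, ∂A = {p90, p91, p92}.

Closed sets in (X, τ) are complements of opens:
  closed(X, τ) = {∅, {p91}, {p89, p91}, {p90, p91, p92}, {p89, p90, p91, p92}}.
int(A) = ⋃ {U ∈ τ : U ⊆ A}. Opens contained in A: ∅, {p89}.
Taking the union of these: int(A) = {p89}.
cl(A) = ⋂ {C closed : A ⊆ C}. Closed sets containing A: {p89, p90, p91, p92}.
Intersecting these: cl(A) = {p89, p90, p91, p92}.
∂A = cl(A) ∖ int(A) = {p89, p90, p91, p92} ∖ {p89} = {p90, p91, p92}.


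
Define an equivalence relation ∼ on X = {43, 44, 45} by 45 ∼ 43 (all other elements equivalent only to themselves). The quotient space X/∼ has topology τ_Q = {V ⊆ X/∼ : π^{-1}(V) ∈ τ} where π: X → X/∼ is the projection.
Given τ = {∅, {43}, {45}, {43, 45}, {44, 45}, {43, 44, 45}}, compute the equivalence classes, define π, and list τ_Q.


X/∼ = {[43=45], [44]}; |τ_Q| = 3.

Equivalence classes: [43=45], [44].
Quotient map π: X → X/∼ sends 43 ↦ [43=45], 44 ↦ [44], 45 ↦ [43=45].
For each subset V ⊆ X/∼, compute π^{-1}(V) ⊆ X and check whether π^{-1}(V) ∈ τ. V is open in τ_Q iff π^{-1}(V) ∈ τ.
  V = {}: π^{-1}(V) = ∅ ∈ τ ✓.
  V = {[43=45]}: π^{-1}(V) = {43, 45} ∈ τ ✓.
  V = {[44]}: π^{-1}(V) = {44} ∉ τ ✗.
  V = {[43=45], [44]}: π^{-1}(V) = {43, 44, 45} ∈ τ ✓.
Open sets in the quotient: τ_Q = {{}, {[43=45]}, {[43=45], [44]}} (3 elements).


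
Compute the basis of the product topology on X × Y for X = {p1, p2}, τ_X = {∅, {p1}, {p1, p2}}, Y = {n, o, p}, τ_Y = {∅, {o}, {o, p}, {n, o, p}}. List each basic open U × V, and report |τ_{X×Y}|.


Basis B = {∅ × ∅, {p1} × {o}, {p1} × {o, p}, {p1, p2} × {o}, {p1} × {n, o, p}, {p1, p2} × {o, p}, {p1, p2} × {n, o, p}}; |τ_{X×Y}| = 10.

Enumerate products U × V with U ∈ τ_X, V ∈ τ_Y (deduplicated):
  ∅ × ∅ = {} (∅)
  {p1} × {o} = {(p1,o)}
  {p1} × {o, p} = {(p1,o), (p1,p)}
  {p1, p2} × {o} = {(p1,o), (p2,o)}
  {p1} × {n, o, p} = {(p1,n), (p1,o), (p1,p)}
  {p1, p2} × {o, p} = {(p1,o), (p1,p), (p2,o), (p2,p)}
  {p1, p2} × {n, o, p} = {(p1,n), (p1,o), (p1,p), (p2,n), (p2,o), (p2,p)}
These 7 distinct sets form the basis B.
Close under arbitrary unions to get τ_{X×Y}; counting gives |τ_{X×Y}| = 10.


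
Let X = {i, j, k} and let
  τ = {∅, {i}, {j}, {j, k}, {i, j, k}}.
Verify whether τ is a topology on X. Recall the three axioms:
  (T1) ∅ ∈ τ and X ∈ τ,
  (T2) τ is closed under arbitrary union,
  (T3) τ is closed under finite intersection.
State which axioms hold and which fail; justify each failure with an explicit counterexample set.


τ is NOT a topology on X.

Axiom (T1): ∅ ∈ τ? Yes; X ∈ τ? Yes.
Axiom (T2/T3): check pairwise unions and intersections of members of τ.
Counterexample for (T2): {i} ∪ {j} = {i, j} ∉ τ. Therefore τ is NOT a topology.


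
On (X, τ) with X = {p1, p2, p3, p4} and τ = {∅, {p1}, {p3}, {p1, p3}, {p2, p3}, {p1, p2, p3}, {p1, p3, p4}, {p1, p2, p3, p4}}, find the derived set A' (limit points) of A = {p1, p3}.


A' = {p2, p4}

For each x ∈ X, list the open sets U ∈ τ with x ∈ U, then check whether U ∩ (A ∖ {x}) ≠ ∅ for every such U.
  x = p1: open {p1} ∋ x has {p1} ∩ (A ∖ {p1}) = ∅, so x is NOT a limit point.
  x = p2: opens ∋ x are {p2, p3}, {p1, p2, p3}, {p1, p2, p3, p4}; each meets A ∖ {p2}, so x IS a limit point.
  x = p3: open {p3} ∋ x has {p3} ∩ (A ∖ {p3}) = ∅, so x is NOT a limit point.
  x = p4: opens ∋ x are {p1, p3, p4}, {p1, p2, p3, p4}; each meets A ∖ {p4}, so x IS a limit point.
Collecting: A' = {p2, p4}.


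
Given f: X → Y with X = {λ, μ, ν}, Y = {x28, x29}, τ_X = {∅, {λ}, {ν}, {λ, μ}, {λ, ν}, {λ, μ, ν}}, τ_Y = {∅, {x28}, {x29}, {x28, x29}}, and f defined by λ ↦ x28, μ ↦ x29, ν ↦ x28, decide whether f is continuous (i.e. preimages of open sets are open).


f is NOT continuous.

Compute f^{-1}(U) for each U ∈ τ_Y:
  U = ∅: f^{-1}(U) = ∅ ∈ τ_X ✓.
  U = {x28}: f^{-1}(U) = {λ, ν} ∈ τ_X ✓.
  U = {x29}: f^{-1}(U) = {μ} ∉ τ_X ✗.
  U = {x28, x29}: f^{-1}(U) = {λ, μ, ν} ∈ τ_X ✓.
Found U = {x29} with f^{-1}(U) = {μ} not in τ_X. Therefore f is NOT continuous.


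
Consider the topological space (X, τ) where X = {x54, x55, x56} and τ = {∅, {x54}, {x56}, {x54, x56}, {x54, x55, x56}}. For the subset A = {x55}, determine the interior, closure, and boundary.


int(A) = ∅, cl(A) = {x55}, ∂A = {x55}.

Closed sets in (X, τ) are complements of opens:
  closed(X, τ) = {∅, {x55}, {x54, x55}, {x55, x56}, {x54, x55, x56}}.
int(A) = ⋃ {U ∈ τ : U ⊆ A}. Opens contained in A: ∅.
Taking the union of these: int(A) = ∅.
cl(A) = ⋂ {C closed : A ⊆ C}. Closed sets containing A: {x55}, {x54, x55}, {x55, x56}, {x54, x55, x56}.
Intersecting these: cl(A) = {x55}.
∂A = cl(A) ∖ int(A) = {x55} ∖ ∅ = {x55}.


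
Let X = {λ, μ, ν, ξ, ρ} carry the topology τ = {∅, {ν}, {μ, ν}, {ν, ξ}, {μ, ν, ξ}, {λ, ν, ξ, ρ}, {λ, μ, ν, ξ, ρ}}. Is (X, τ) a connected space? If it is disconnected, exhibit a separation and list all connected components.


(X, τ) is connected.

Find clopen sets (U ∈ τ with X ∖ U ∈ τ):
  U = ∅, X ∖ U = {λ, μ, ν, ξ, ρ} — both open, so U is clopen.
  U = {λ, μ, ν, ξ, ρ}, X ∖ U = ∅ — both open, so U is clopen.
Only trivial clopens (∅ and X) exist, so (X, τ) is connected.
Compute connected components by grouping points that agree on all clopens:
  component: {λ, μ, ν, ξ, ρ}


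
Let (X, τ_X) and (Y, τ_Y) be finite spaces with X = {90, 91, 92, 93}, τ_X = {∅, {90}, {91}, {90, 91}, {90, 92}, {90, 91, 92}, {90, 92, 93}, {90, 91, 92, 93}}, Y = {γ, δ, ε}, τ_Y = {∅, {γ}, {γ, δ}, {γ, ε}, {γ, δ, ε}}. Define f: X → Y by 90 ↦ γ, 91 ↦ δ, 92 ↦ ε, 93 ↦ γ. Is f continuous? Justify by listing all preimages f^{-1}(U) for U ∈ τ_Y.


f is NOT continuous.

Compute f^{-1}(U) for each U ∈ τ_Y:
  U = ∅: f^{-1}(U) = ∅ ∈ τ_X ✓.
  U = {γ}: f^{-1}(U) = {90, 93} ∉ τ_X ✗.
  U = {γ, δ}: f^{-1}(U) = {90, 91, 93} ∉ τ_X ✗.
  U = {γ, ε}: f^{-1}(U) = {90, 92, 93} ∈ τ_X ✓.
  U = {γ, δ, ε}: f^{-1}(U) = {90, 91, 92, 93} ∈ τ_X ✓.
Found U = {γ} with f^{-1}(U) = {90, 93} not in τ_X. Therefore f is NOT continuous.


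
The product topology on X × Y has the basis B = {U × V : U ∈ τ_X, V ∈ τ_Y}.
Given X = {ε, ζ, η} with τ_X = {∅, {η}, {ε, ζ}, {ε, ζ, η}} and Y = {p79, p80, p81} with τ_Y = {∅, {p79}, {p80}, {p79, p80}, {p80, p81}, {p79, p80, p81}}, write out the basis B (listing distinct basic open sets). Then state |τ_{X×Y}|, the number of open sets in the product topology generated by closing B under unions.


Basis B = {∅ × ∅, {η} × {p79}, {η} × {p80}, {ε, ζ} × {p79}, {ε, ζ} × {p80}, {η} × {p79, p80}, {η} × {p80, p81}, {ε, ζ, η} × {p79}, {ε, ζ, η} × {p80}, {η} × {p79, p80, p81}, {ε, ζ} × {p79, p80}, {ε, ζ} × {p80, p81}, {ε, ζ} × {p79, p80, p81}, {ε, ζ, η} × {p79, p80}, {ε, ζ, η} × {p80, p81}, {ε, ζ, η} × {p79, p80, p81}}; |τ_{X×Y}| = 36.

Enumerate products U × V with U ∈ τ_X, V ∈ τ_Y (deduplicated):
  ∅ × ∅ = {} (∅)
  {η} × {p79} = {(η,p79)}
  {η} × {p80} = {(η,p80)}
  {ε, ζ} × {p79} = {(ε,p79), (ζ,p79)}
  {ε, ζ} × {p80} = {(ε,p80), (ζ,p80)}
  {η} × {p79, p80} = {(η,p79), (η,p80)}
  {η} × {p80, p81} = {(η,p80), (η,p81)}
  {ε, ζ, η} × {p79} = {(ε,p79), (ζ,p79), (η,p79)}
  {ε, ζ, η} × {p80} = {(ε,p80), (ζ,p80), (η,p80)}
  {η} × {p79, p80, p81} = {(η,p79), (η,p80), (η,p81)}
  {ε, ζ} × {p79, p80} = {(ε,p79), (ε,p80), (ζ,p79), (ζ,p80)}
  {ε, ζ} × {p80, p81} = {(ε,p80), (ε,p81), (ζ,p80), (ζ,p81)}
  {ε, ζ} × {p79, p80, p81} = {(ε,p79), (ε,p80), (ε,p81), (ζ,p79), (ζ,p80), (ζ,p81)}
  {ε, ζ, η} × {p79, p80} = {(ε,p79), (ε,p80), (ζ,p79), (ζ,p80), (η,p79), (η,p80)}
  {ε, ζ, η} × {p80, p81} = {(ε,p80), (ε,p81), (ζ,p80), (ζ,p81), (η,p80), (η,p81)}
  {ε, ζ, η} × {p79, p80, p81} = {(ε,p79), (ε,p80), (ε,p81), (ζ,p79), (ζ,p80), (ζ,p81), (η,p79), (η,p80), (η,p81)}
These 16 distinct sets form the basis B.
Close under arbitrary unions to get τ_{X×Y}; counting gives |τ_{X×Y}| = 36.


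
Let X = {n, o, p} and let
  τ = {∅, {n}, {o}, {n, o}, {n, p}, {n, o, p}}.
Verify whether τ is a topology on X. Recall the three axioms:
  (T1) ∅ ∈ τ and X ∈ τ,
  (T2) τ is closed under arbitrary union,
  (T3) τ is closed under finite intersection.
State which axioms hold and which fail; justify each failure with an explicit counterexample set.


τ IS a topology on X.

Axiom (T1): ∅ ∈ τ? Yes; X ∈ τ? Yes.
Axiom (T2/T3): check pairwise unions and intersections of members of τ.
All pairwise intersections and unions checked — each lies in τ. Therefore τ satisfies (T1), (T2), (T3): it IS a topology on X.


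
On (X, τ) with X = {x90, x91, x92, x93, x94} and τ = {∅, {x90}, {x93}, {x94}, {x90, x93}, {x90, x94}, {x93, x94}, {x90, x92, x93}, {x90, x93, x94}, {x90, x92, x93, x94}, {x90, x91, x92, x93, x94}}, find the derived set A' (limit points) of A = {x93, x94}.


A' = {x91, x92}

For each x ∈ X, list the open sets U ∈ τ with x ∈ U, then check whether U ∩ (A ∖ {x}) ≠ ∅ for every such U.
  x = x90: open {x90} ∋ x has {x90} ∩ (A ∖ {x90}) = ∅, so x is NOT a limit point.
  x = x91: opens ∋ x are {x90, x91, x92, x93, x94}; each meets A ∖ {x91}, so x IS a limit point.
  x = x92: opens ∋ x are {x90, x92, x93}, {x90, x92, x93, x94}, {x90, x91, x92, x93, x94}; each meets A ∖ {x92}, so x IS a limit point.
  x = x93: open {x93} ∋ x has {x93} ∩ (A ∖ {x93}) = ∅, so x is NOT a limit point.
  x = x94: open {x94} ∋ x has {x94} ∩ (A ∖ {x94}) = ∅, so x is NOT a limit point.
Collecting: A' = {x91, x92}.


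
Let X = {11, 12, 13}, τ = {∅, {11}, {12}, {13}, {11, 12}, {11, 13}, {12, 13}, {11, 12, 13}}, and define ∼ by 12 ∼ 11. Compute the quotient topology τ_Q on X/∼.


X/∼ = {[11=12], [13]}; |τ_Q| = 4.

Equivalence classes: [11=12], [13].
Quotient map π: X → X/∼ sends 11 ↦ [11=12], 12 ↦ [11=12], 13 ↦ [13].
For each subset V ⊆ X/∼, compute π^{-1}(V) ⊆ X and check whether π^{-1}(V) ∈ τ. V is open in τ_Q iff π^{-1}(V) ∈ τ.
  V = {}: π^{-1}(V) = ∅ ∈ τ ✓.
  V = {[11=12]}: π^{-1}(V) = {11, 12} ∈ τ ✓.
  V = {[13]}: π^{-1}(V) = {13} ∈ τ ✓.
  V = {[11=12], [13]}: π^{-1}(V) = {11, 12, 13} ∈ τ ✓.
Open sets in the quotient: τ_Q = {{}, {[11=12]}, {[13]}, {[11=12], [13]}} (4 elements).


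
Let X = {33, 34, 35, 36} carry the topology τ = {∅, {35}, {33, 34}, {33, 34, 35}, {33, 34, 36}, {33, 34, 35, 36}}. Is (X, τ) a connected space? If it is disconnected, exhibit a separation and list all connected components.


(X, τ) is disconnected; components = [{35}, {33, 34, 36}].

Find clopen sets (U ∈ τ with X ∖ U ∈ τ):
  U = ∅, X ∖ U = {33, 34, 35, 36} — both open, so U is clopen.
  U = {35}, X ∖ U = {33, 34, 36} — both open, so U is clopen.
  U = {33, 34, 36}, X ∖ U = {35} — both open, so U is clopen.
  U = {33, 34, 35, 36}, X ∖ U = ∅ — both open, so U is clopen.
Nontrivial clopen(s) exist: e.g. {33, 34, 36}. So (X, τ) is disconnected.
Compute connected components by grouping points that agree on all clopens:
  component: {35}
  component: {33, 34, 36}


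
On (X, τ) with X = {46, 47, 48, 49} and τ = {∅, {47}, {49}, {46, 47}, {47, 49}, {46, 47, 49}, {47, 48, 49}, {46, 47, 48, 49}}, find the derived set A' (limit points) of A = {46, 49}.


A' = {48}

For each x ∈ X, list the open sets U ∈ τ with x ∈ U, then check whether U ∩ (A ∖ {x}) ≠ ∅ for every such U.
  x = 46: open {46, 47} ∋ x has {46, 47} ∩ (A ∖ {46}) = ∅, so x is NOT a limit point.
  x = 47: open {47} ∋ x has {47} ∩ (A ∖ {47}) = ∅, so x is NOT a limit point.
  x = 48: opens ∋ x are {47, 48, 49}, {46, 47, 48, 49}; each meets A ∖ {48}, so x IS a limit point.
  x = 49: open {49} ∋ x has {49} ∩ (A ∖ {49}) = ∅, so x is NOT a limit point.
Collecting: A' = {48}.


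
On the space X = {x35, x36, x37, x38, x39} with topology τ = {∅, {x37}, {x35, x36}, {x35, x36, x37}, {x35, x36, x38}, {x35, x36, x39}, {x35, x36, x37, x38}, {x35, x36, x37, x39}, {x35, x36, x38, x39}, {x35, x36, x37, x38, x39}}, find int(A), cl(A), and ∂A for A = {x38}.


int(A) = ∅, cl(A) = {x38}, ∂A = {x38}.

Closed sets in (X, τ) are complements of opens:
  closed(X, τ) = {∅, {x37}, {x38}, {x39}, {x37, x38}, {x37, x39}, {x38, x39}, {x37, x38, x39}, {x35, x36, x38, x39}, {x35, x36, x37, x38, x39}}.
int(A) = ⋃ {U ∈ τ : U ⊆ A}. Opens contained in A: ∅.
Taking the union of these: int(A) = ∅.
cl(A) = ⋂ {C closed : A ⊆ C}. Closed sets containing A: {x38}, {x37, x38}, {x38, x39}, {x37, x38, x39}, {x35, x36, x38, x39}, {x35, x36, x37, x38, x39}.
Intersecting these: cl(A) = {x38}.
∂A = cl(A) ∖ int(A) = {x38} ∖ ∅ = {x38}.


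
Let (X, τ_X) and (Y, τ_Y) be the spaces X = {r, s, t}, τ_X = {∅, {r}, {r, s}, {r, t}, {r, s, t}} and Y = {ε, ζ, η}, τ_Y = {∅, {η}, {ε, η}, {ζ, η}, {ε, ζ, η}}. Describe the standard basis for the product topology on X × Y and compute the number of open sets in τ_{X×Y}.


Basis B = {∅ × ∅, {r} × {η}, {r} × {ε, η}, {r} × {ζ, η}, {r, s} × {η}, {r, t} × {η}, {r} × {ε, ζ, η}, {r, s, t} × {η}, {r, s} × {ε, η}, {r, t} × {ε, η}, {r, s} × {ζ, η}, {r, t} × {ζ, η}, {r, s} × {ε, ζ, η}, {r, t} × {ε, ζ, η}, {r, s, t} × {ε, η}, {r, s, t} × {ζ, η}, {r, s, t} × {ε, ζ, η}}; |τ_{X×Y}| = 48.

Enumerate products U × V with U ∈ τ_X, V ∈ τ_Y (deduplicated):
  ∅ × ∅ = {} (∅)
  {r} × {η} = {(r,η)}
  {r} × {ε, η} = {(r,ε), (r,η)}
  {r} × {ζ, η} = {(r,ζ), (r,η)}
  {r, s} × {η} = {(r,η), (s,η)}
  {r, t} × {η} = {(r,η), (t,η)}
  {r} × {ε, ζ, η} = {(r,ε), (r,ζ), (r,η)}
  {r, s, t} × {η} = {(r,η), (s,η), (t,η)}
  {r, s} × {ε, η} = {(r,ε), (r,η), (s,ε), (s,η)}
  {r, t} × {ε, η} = {(r,ε), (r,η), (t,ε), (t,η)}
  {r, s} × {ζ, η} = {(r,ζ), (r,η), (s,ζ), (s,η)}
  {r, t} × {ζ, η} = {(r,ζ), (r,η), (t,ζ), (t,η)}
  {r, s} × {ε, ζ, η} = {(r,ε), (r,ζ), (r,η), (s,ε), (s,ζ), (s,η)}
  {r, t} × {ε, ζ, η} = {(r,ε), (r,ζ), (r,η), (t,ε), (t,ζ), (t,η)}
  {r, s, t} × {ε, η} = {(r,ε), (r,η), (s,ε), (s,η), (t,ε), (t,η)}
  {r, s, t} × {ζ, η} = {(r,ζ), (r,η), (s,ζ), (s,η), (t,ζ), (t,η)}
  {r, s, t} × {ε, ζ, η} = {(r,ε), (r,ζ), (r,η), (s,ε), (s,ζ), (s,η), (t,ε), (t,ζ), (t,η)}
These 17 distinct sets form the basis B.
Close under arbitrary unions to get τ_{X×Y}; counting gives |τ_{X×Y}| = 48.


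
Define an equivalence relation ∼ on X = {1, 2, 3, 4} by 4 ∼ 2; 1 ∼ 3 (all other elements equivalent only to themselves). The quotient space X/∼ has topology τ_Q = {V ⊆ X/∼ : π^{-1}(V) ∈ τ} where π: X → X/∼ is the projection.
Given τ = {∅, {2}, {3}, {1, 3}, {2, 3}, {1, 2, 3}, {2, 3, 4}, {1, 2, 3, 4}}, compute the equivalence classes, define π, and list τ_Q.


X/∼ = {[1=3], [2=4]}; |τ_Q| = 3.

Equivalence classes: [1=3], [2=4].
Quotient map π: X → X/∼ sends 1 ↦ [1=3], 2 ↦ [2=4], 3 ↦ [1=3], 4 ↦ [2=4].
For each subset V ⊆ X/∼, compute π^{-1}(V) ⊆ X and check whether π^{-1}(V) ∈ τ. V is open in τ_Q iff π^{-1}(V) ∈ τ.
  V = {}: π^{-1}(V) = ∅ ∈ τ ✓.
  V = {[1=3]}: π^{-1}(V) = {1, 3} ∈ τ ✓.
  V = {[2=4]}: π^{-1}(V) = {2, 4} ∉ τ ✗.
  V = {[1=3], [2=4]}: π^{-1}(V) = {1, 2, 3, 4} ∈ τ ✓.
Open sets in the quotient: τ_Q = {{}, {[1=3]}, {[1=3], [2=4]}} (3 elements).


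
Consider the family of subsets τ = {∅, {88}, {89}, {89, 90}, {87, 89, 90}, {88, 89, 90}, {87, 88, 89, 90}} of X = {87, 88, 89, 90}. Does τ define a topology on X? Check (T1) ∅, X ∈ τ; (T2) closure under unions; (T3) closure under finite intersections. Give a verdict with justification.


τ is NOT a topology on X.

Axiom (T1): ∅ ∈ τ? Yes; X ∈ τ? Yes.
Axiom (T2/T3): check pairwise unions and intersections of members of τ.
Counterexample for (T2): {88} ∪ {89} = {88, 89} ∉ τ. Therefore τ is NOT a topology.


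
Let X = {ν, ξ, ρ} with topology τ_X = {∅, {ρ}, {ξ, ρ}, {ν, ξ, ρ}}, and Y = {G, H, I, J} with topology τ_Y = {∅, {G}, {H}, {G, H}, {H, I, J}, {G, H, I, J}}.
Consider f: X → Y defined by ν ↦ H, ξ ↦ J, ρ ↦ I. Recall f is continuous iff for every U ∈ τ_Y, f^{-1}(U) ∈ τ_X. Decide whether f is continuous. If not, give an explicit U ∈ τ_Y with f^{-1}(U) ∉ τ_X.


f is NOT continuous.

Compute f^{-1}(U) for each U ∈ τ_Y:
  U = ∅: f^{-1}(U) = ∅ ∈ τ_X ✓.
  U = {G}: f^{-1}(U) = ∅ ∈ τ_X ✓.
  U = {H}: f^{-1}(U) = {ν} ∉ τ_X ✗.
  U = {G, H}: f^{-1}(U) = {ν} ∉ τ_X ✗.
  U = {H, I, J}: f^{-1}(U) = {ν, ξ, ρ} ∈ τ_X ✓.
  U = {G, H, I, J}: f^{-1}(U) = {ν, ξ, ρ} ∈ τ_X ✓.
Found U = {H} with f^{-1}(U) = {ν} not in τ_X. Therefore f is NOT continuous.


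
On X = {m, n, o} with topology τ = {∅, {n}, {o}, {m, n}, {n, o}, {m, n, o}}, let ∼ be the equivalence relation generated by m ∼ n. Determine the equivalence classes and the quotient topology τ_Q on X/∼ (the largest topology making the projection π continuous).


X/∼ = {[m=n], [o]}; |τ_Q| = 4.

Equivalence classes: [m=n], [o].
Quotient map π: X → X/∼ sends m ↦ [m=n], n ↦ [m=n], o ↦ [o].
For each subset V ⊆ X/∼, compute π^{-1}(V) ⊆ X and check whether π^{-1}(V) ∈ τ. V is open in τ_Q iff π^{-1}(V) ∈ τ.
  V = {}: π^{-1}(V) = ∅ ∈ τ ✓.
  V = {[m=n]}: π^{-1}(V) = {m, n} ∈ τ ✓.
  V = {[o]}: π^{-1}(V) = {o} ∈ τ ✓.
  V = {[m=n], [o]}: π^{-1}(V) = {m, n, o} ∈ τ ✓.
Open sets in the quotient: τ_Q = {{}, {[m=n]}, {[o]}, {[m=n], [o]}} (4 elements).


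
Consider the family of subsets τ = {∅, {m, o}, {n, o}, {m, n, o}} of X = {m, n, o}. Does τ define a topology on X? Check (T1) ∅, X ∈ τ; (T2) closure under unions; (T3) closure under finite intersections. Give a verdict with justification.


τ is NOT a topology on X.

Axiom (T1): ∅ ∈ τ? Yes; X ∈ τ? Yes.
Axiom (T2/T3): check pairwise unions and intersections of members of τ.
Counterexample for (T3): {m, o} ∩ {n, o} = {o} ∉ τ. Therefore τ is NOT a topology.


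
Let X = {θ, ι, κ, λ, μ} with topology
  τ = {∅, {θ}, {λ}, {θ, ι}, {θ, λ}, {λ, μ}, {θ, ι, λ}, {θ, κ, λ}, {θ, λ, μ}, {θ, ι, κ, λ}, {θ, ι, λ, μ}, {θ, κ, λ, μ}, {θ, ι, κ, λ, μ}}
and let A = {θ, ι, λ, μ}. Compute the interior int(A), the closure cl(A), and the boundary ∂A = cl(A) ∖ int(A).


int(A) = {θ, ι, λ, μ}, cl(A) = {θ, ι, κ, λ, μ}, ∂A = {κ}.

Closed sets in (X, τ) are complements of opens:
  closed(X, τ) = {∅, {ι}, {κ}, {μ}, {ι, κ}, {ι, μ}, {κ, μ}, {θ, ι, κ}, {ι, κ, μ}, {κ, λ, μ}, {θ, ι, κ, μ}, {ι, κ, λ, μ}, {θ, ι, κ, λ, μ}}.
int(A) = ⋃ {U ∈ τ : U ⊆ A}. Opens contained in A: ∅, {θ}, {λ}, {θ, ι}, {θ, λ}, {λ, μ}, {θ, ι, λ}, {θ, λ, μ}, {θ, ι, λ, μ}.
Taking the union of these: int(A) = {θ, ι, λ, μ}.
cl(A) = ⋂ {C closed : A ⊆ C}. Closed sets containing A: {θ, ι, κ, λ, μ}.
Intersecting these: cl(A) = {θ, ι, κ, λ, μ}.
∂A = cl(A) ∖ int(A) = {θ, ι, κ, λ, μ} ∖ {θ, ι, λ, μ} = {κ}.


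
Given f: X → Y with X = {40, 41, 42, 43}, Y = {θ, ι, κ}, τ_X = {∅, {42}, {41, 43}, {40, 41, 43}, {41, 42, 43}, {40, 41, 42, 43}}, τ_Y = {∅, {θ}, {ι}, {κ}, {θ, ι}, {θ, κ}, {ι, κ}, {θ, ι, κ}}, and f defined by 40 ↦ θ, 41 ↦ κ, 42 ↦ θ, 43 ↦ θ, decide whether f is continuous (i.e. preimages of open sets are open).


f is NOT continuous.

Compute f^{-1}(U) for each U ∈ τ_Y:
  U = ∅: f^{-1}(U) = ∅ ∈ τ_X ✓.
  U = {θ}: f^{-1}(U) = {40, 42, 43} ∉ τ_X ✗.
  U = {ι}: f^{-1}(U) = ∅ ∈ τ_X ✓.
  U = {κ}: f^{-1}(U) = {41} ∉ τ_X ✗.
  U = {θ, ι}: f^{-1}(U) = {40, 42, 43} ∉ τ_X ✗.
  U = {θ, κ}: f^{-1}(U) = {40, 41, 42, 43} ∈ τ_X ✓.
  U = {ι, κ}: f^{-1}(U) = {41} ∉ τ_X ✗.
  U = {θ, ι, κ}: f^{-1}(U) = {40, 41, 42, 43} ∈ τ_X ✓.
Found U = {θ} with f^{-1}(U) = {40, 42, 43} not in τ_X. Therefore f is NOT continuous.


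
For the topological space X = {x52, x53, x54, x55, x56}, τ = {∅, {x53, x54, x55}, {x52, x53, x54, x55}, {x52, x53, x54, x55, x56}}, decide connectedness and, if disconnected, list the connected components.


(X, τ) is connected.

Find clopen sets (U ∈ τ with X ∖ U ∈ τ):
  U = ∅, X ∖ U = {x52, x53, x54, x55, x56} — both open, so U is clopen.
  U = {x52, x53, x54, x55, x56}, X ∖ U = ∅ — both open, so U is clopen.
Only trivial clopens (∅ and X) exist, so (X, τ) is connected.
Compute connected components by grouping points that agree on all clopens:
  component: {x52, x53, x54, x55, x56}


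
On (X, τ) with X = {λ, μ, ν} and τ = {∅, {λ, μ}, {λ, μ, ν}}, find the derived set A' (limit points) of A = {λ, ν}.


A' = {μ, ν}

For each x ∈ X, list the open sets U ∈ τ with x ∈ U, then check whether U ∩ (A ∖ {x}) ≠ ∅ for every such U.
  x = λ: open {λ, μ} ∋ x has {λ, μ} ∩ (A ∖ {λ}) = ∅, so x is NOT a limit point.
  x = μ: opens ∋ x are {λ, μ}, {λ, μ, ν}; each meets A ∖ {μ}, so x IS a limit point.
  x = ν: opens ∋ x are {λ, μ, ν}; each meets A ∖ {ν}, so x IS a limit point.
Collecting: A' = {μ, ν}.


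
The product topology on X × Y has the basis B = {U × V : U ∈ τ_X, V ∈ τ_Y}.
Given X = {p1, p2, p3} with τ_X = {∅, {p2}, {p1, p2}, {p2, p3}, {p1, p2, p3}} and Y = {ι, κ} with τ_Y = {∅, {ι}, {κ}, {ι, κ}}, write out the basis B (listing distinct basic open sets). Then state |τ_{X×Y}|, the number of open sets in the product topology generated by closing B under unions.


Basis B = {∅ × ∅, {p2} × {ι}, {p2} × {κ}, {p1, p2} × {ι}, {p1, p2} × {κ}, {p2} × {ι, κ}, {p2, p3} × {ι}, {p2, p3} × {κ}, {p1, p2, p3} × {ι}, {p1, p2, p3} × {κ}, {p1, p2} × {ι, κ}, {p2, p3} × {ι, κ}, {p1, p2, p3} × {ι, κ}}; |τ_{X×Y}| = 25.

Enumerate products U × V with U ∈ τ_X, V ∈ τ_Y (deduplicated):
  ∅ × ∅ = {} (∅)
  {p2} × {ι} = {(p2,ι)}
  {p2} × {κ} = {(p2,κ)}
  {p1, p2} × {ι} = {(p1,ι), (p2,ι)}
  {p1, p2} × {κ} = {(p1,κ), (p2,κ)}
  {p2} × {ι, κ} = {(p2,ι), (p2,κ)}
  {p2, p3} × {ι} = {(p2,ι), (p3,ι)}
  {p2, p3} × {κ} = {(p2,κ), (p3,κ)}
  {p1, p2, p3} × {ι} = {(p1,ι), (p2,ι), (p3,ι)}
  {p1, p2, p3} × {κ} = {(p1,κ), (p2,κ), (p3,κ)}
  {p1, p2} × {ι, κ} = {(p1,ι), (p1,κ), (p2,ι), (p2,κ)}
  {p2, p3} × {ι, κ} = {(p2,ι), (p2,κ), (p3,ι), (p3,κ)}
  {p1, p2, p3} × {ι, κ} = {(p1,ι), (p1,κ), (p2,ι), (p2,κ), (p3,ι), (p3,κ)}
These 13 distinct sets form the basis B.
Close under arbitrary unions to get τ_{X×Y}; counting gives |τ_{X×Y}| = 25.


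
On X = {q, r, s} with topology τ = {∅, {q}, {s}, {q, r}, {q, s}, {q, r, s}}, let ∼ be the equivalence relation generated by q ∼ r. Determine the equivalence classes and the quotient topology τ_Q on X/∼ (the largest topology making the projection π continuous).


X/∼ = {[q=r], [s]}; |τ_Q| = 4.

Equivalence classes: [q=r], [s].
Quotient map π: X → X/∼ sends q ↦ [q=r], r ↦ [q=r], s ↦ [s].
For each subset V ⊆ X/∼, compute π^{-1}(V) ⊆ X and check whether π^{-1}(V) ∈ τ. V is open in τ_Q iff π^{-1}(V) ∈ τ.
  V = {}: π^{-1}(V) = ∅ ∈ τ ✓.
  V = {[q=r]}: π^{-1}(V) = {q, r} ∈ τ ✓.
  V = {[s]}: π^{-1}(V) = {s} ∈ τ ✓.
  V = {[q=r], [s]}: π^{-1}(V) = {q, r, s} ∈ τ ✓.
Open sets in the quotient: τ_Q = {{}, {[q=r]}, {[s]}, {[q=r], [s]}} (4 elements).


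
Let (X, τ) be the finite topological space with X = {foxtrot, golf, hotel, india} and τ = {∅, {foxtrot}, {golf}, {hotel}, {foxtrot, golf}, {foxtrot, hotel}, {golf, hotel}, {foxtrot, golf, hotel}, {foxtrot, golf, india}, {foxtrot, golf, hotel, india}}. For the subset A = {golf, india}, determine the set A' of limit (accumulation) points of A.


A' = {india}

For each x ∈ X, list the open sets U ∈ τ with x ∈ U, then check whether U ∩ (A ∖ {x}) ≠ ∅ for every such U.
  x = foxtrot: open {foxtrot} ∋ x has {foxtrot} ∩ (A ∖ {foxtrot}) = ∅, so x is NOT a limit point.
  x = golf: open {golf} ∋ x has {golf} ∩ (A ∖ {golf}) = ∅, so x is NOT a limit point.
  x = hotel: open {hotel} ∋ x has {hotel} ∩ (A ∖ {hotel}) = ∅, so x is NOT a limit point.
  x = india: opens ∋ x are {foxtrot, golf, india}, {foxtrot, golf, hotel, india}; each meets A ∖ {india}, so x IS a limit point.
Collecting: A' = {india}.


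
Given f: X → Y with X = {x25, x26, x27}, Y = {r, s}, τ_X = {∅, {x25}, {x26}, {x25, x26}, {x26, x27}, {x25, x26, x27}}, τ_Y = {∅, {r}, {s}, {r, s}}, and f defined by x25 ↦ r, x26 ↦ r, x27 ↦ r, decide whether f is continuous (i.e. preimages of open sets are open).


f IS continuous.

Compute f^{-1}(U) for each U ∈ τ_Y:
  U = ∅: f^{-1}(U) = ∅ ∈ τ_X ✓.
  U = {r}: f^{-1}(U) = {x25, x26, x27} ∈ τ_X ✓.
  U = {s}: f^{-1}(U) = ∅ ∈ τ_X ✓.
  U = {r, s}: f^{-1}(U) = {x25, x26, x27} ∈ τ_X ✓.
Every preimage lies in τ_X, so f IS continuous.


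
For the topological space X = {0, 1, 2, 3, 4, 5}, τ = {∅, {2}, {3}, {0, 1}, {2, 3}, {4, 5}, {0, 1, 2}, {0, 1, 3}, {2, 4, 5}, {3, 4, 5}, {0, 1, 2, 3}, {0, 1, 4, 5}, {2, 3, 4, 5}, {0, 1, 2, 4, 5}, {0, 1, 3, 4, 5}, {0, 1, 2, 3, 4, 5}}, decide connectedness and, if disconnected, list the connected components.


(X, τ) is disconnected; components = [{2}, {3}, {0, 1}, {4, 5}].

Find clopen sets (U ∈ τ with X ∖ U ∈ τ):
  U = ∅, X ∖ U = {0, 1, 2, 3, 4, 5} — both open, so U is clopen.
  U = {2}, X ∖ U = {0, 1, 3, 4, 5} — both open, so U is clopen.
  U = {3}, X ∖ U = {0, 1, 2, 4, 5} — both open, so U is clopen.
  U = {0, 1}, X ∖ U = {2, 3, 4, 5} — both open, so U is clopen.
  U = {2, 3}, X ∖ U = {0, 1, 4, 5} — both open, so U is clopen.
  U = {4, 5}, X ∖ U = {0, 1, 2, 3} — both open, so U is clopen.
  U = {0, 1, 2}, X ∖ U = {3, 4, 5} — both open, so U is clopen.
  U = {0, 1, 3}, X ∖ U = {2, 4, 5} — both open, so U is clopen.
  U = {2, 4, 5}, X ∖ U = {0, 1, 3} — both open, so U is clopen.
  U = {3, 4, 5}, X ∖ U = {0, 1, 2} — both open, so U is clopen.
  U = {0, 1, 2, 3}, X ∖ U = {4, 5} — both open, so U is clopen.
  U = {0, 1, 4, 5}, X ∖ U = {2, 3} — both open, so U is clopen.
  U = {2, 3, 4, 5}, X ∖ U = {0, 1} — both open, so U is clopen.
  U = {0, 1, 2, 4, 5}, X ∖ U = {3} — both open, so U is clopen.
  U = {0, 1, 3, 4, 5}, X ∖ U = {2} — both open, so U is clopen.
  U = {0, 1, 2, 3, 4, 5}, X ∖ U = ∅ — both open, so U is clopen.
Nontrivial clopen(s) exist: e.g. {2}. So (X, τ) is disconnected.
Compute connected components by grouping points that agree on all clopens:
  component: {2}
  component: {3}
  component: {0, 1}
  component: {4, 5}


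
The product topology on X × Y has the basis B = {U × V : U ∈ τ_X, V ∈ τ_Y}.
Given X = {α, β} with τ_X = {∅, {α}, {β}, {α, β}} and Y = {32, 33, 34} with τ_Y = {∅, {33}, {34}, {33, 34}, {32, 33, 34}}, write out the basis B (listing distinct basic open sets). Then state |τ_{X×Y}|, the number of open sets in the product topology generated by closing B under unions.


Basis B = {∅ × ∅, {α} × {33}, {α} × {34}, {β} × {33}, {β} × {34}, {α} × {33, 34}, {α, β} × {33}, {α, β} × {34}, {β} × {33, 34}, {α} × {32, 33, 34}, {β} × {32, 33, 34}, {α, β} × {33, 34}, {α, β} × {32, 33, 34}}; |τ_{X×Y}| = 25.

Enumerate products U × V with U ∈ τ_X, V ∈ τ_Y (deduplicated):
  ∅ × ∅ = {} (∅)
  {α} × {33} = {(α,33)}
  {α} × {34} = {(α,34)}
  {β} × {33} = {(β,33)}
  {β} × {34} = {(β,34)}
  {α} × {33, 34} = {(α,33), (α,34)}
  {α, β} × {33} = {(α,33), (β,33)}
  {α, β} × {34} = {(α,34), (β,34)}
  {β} × {33, 34} = {(β,33), (β,34)}
  {α} × {32, 33, 34} = {(α,32), (α,33), (α,34)}
  {β} × {32, 33, 34} = {(β,32), (β,33), (β,34)}
  {α, β} × {33, 34} = {(α,33), (α,34), (β,33), (β,34)}
  {α, β} × {32, 33, 34} = {(α,32), (α,33), (α,34), (β,32), (β,33), (β,34)}
These 13 distinct sets form the basis B.
Close under arbitrary unions to get τ_{X×Y}; counting gives |τ_{X×Y}| = 25.


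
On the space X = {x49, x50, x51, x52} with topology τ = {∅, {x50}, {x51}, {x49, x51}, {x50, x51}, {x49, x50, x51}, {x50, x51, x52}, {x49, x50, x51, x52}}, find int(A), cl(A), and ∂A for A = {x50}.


int(A) = {x50}, cl(A) = {x50, x52}, ∂A = {x52}.

Closed sets in (X, τ) are complements of opens:
  closed(X, τ) = {∅, {x49}, {x52}, {x49, x52}, {x50, x52}, {x49, x50, x52}, {x49, x51, x52}, {x49, x50, x51, x52}}.
int(A) = ⋃ {U ∈ τ : U ⊆ A}. Opens contained in A: ∅, {x50}.
Taking the union of these: int(A) = {x50}.
cl(A) = ⋂ {C closed : A ⊆ C}. Closed sets containing A: {x50, x52}, {x49, x50, x52}, {x49, x50, x51, x52}.
Intersecting these: cl(A) = {x50, x52}.
∂A = cl(A) ∖ int(A) = {x50, x52} ∖ {x50} = {x52}.


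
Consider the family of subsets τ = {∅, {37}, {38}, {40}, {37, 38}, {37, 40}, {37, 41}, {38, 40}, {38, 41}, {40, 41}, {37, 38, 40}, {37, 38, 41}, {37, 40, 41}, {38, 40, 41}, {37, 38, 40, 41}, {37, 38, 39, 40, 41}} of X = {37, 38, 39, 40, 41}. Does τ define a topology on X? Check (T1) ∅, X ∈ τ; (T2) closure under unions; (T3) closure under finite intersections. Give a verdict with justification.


τ is NOT a topology on X.

Axiom (T1): ∅ ∈ τ? Yes; X ∈ τ? Yes.
Axiom (T2/T3): check pairwise unions and intersections of members of τ.
Counterexample for (T3): {37, 41} ∩ {38, 41} = {41} ∉ τ. Therefore τ is NOT a topology.


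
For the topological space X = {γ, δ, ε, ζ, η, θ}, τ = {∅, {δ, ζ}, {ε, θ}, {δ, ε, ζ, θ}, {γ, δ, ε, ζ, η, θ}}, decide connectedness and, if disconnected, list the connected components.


(X, τ) is connected.

Find clopen sets (U ∈ τ with X ∖ U ∈ τ):
  U = ∅, X ∖ U = {γ, δ, ε, ζ, η, θ} — both open, so U is clopen.
  U = {γ, δ, ε, ζ, η, θ}, X ∖ U = ∅ — both open, so U is clopen.
Only trivial clopens (∅ and X) exist, so (X, τ) is connected.
Compute connected components by grouping points that agree on all clopens:
  component: {γ, δ, ε, ζ, η, θ}
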